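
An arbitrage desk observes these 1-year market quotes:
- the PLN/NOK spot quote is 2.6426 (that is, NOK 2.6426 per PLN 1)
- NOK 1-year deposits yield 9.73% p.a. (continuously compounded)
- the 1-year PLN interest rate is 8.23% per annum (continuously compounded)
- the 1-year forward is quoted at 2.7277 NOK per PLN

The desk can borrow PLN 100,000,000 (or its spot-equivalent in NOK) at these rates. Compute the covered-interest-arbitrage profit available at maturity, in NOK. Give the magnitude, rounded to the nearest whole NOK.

T = 1 year.
Route A — deposit PLN, sell forward: 100,000,000 × 1.08578149542 × 2.7277 = NOK 296,168,618.51.
Route B — convert at spot, deposit NOK: 100,000,000 × 2.6426 × 1.10219098132 = NOK 291,264,988.72.
The quoted forward overvalues PLN, so borrow NOK, buy PLN at spot, deposit the PLN at 8.23%, and sell the proceeds forward at 2.7277.
Arbitrage profit = |296,168,618.51 − 291,264,988.72| = NOK 4,903,630.

NOK 4,903,630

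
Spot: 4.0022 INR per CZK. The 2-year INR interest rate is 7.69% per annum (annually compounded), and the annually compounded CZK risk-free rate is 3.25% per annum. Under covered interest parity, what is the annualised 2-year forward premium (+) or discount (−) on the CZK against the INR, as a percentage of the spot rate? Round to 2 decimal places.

+4.39%

T = 2 years.
No-arbitrage forward: 4.0022 × 1.1597136 / 1.0660562 = 4.3538096 INR/CZK.
(F − S)/S ÷ T = (4.3538096 − 4.0022)/4.0022/2 = 0.043927 → 4.39%.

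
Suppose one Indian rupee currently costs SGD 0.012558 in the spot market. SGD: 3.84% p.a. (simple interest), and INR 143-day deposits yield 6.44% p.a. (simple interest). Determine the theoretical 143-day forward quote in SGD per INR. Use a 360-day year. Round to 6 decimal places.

0.012432

T = 143/360 years.
Growth of 1 SGD over T: 1 + 0.0384×143/360 = 1.0152533.
Growth of 1 INR over T: 1 + 0.0644×143/360 = 1.0255811.
CIP: F = S · (grow SGD)/(grow INR) = 0.012558 × 1.0152533/1.0255811 = 0.01243154 SGD per INR.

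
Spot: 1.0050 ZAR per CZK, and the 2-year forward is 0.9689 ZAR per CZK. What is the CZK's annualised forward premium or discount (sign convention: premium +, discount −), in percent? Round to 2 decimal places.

-1.80%

T = 2 years.
Period premium: (0.9689 − 1.005)/1.005 = -0.0359204.
Per annum: -0.0359204 / 2 = -0.017960 = -1.80%.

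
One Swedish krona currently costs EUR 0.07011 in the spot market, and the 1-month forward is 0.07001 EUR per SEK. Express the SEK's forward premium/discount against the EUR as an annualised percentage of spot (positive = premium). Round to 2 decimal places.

T = 1/12 years.
SEK trades forward at -0.14263% vs spot over the period.
Per annum: -0.0014263 / (1/12) = -0.017116 = -1.71%.

-1.71%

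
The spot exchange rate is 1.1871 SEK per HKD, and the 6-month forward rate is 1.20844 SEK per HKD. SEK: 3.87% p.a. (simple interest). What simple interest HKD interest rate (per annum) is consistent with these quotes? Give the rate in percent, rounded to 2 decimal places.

0.27%

T = 6/12 years.
F/S = 1.20844/1.1871 = 1.0179766 = (growth of SEK) / (growth of HKD).
SEK growth factor: 1 + 0.0387×6/12 = 1.019350.
So the HKD growth factor = 1.0013491.
(1.0013491 − 1)/T = 0.002698, i.e. 0.27%.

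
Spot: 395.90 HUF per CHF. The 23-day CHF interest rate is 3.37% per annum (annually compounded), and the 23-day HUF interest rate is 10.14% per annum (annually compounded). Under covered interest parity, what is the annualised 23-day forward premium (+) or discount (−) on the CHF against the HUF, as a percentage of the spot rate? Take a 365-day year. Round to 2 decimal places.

T = 23/365 years.
F = S · g_HUF/g_CHF = 395.9 × 1.0061046/1.0020907 = 397.48579.
(F − S)/S ÷ T = (397.48579 − 395.9)/395.9/(23/365) = 0.063566 → 6.36%.

+6.36%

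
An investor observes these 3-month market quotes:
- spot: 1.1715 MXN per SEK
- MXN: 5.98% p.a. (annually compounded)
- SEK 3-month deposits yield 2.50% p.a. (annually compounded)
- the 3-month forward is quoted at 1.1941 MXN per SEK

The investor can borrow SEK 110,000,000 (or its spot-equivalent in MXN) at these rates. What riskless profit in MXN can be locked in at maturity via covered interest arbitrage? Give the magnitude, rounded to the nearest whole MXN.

T = 3/12 years.
Keep in SEK, deliver into the forward: 110,000,000·1.00619224633·1.1941 = MXN 132,164,357.75.
Swap to MXN now, deposit: 110,000,000·1.1715·1.01462598081 = MXN 130,749,777.02.
The quoted forward overvalues SEK, so borrow MXN, buy SEK at spot, deposit the SEK at 2.50%, and sell the proceeds forward at 1.1941.
Arbitrage profit = |132,164,357.75 − 130,749,777.02| = MXN 1,414,581.

MXN 1,414,581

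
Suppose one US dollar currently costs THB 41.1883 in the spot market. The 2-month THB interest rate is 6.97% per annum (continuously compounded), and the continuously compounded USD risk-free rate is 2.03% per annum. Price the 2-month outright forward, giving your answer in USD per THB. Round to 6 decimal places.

0.024080

T = 2/12 years.
THB growth factor: e^(0.0697×2/12) = 1.0116844.
USD growth factor: e^(0.0203×2/12) = 1.0033891.
So F = 41.1883 × 1.0116844 / 1.0033891 = 41.52882 (THB/USD).
Invert for USD per THB: 1 / 41.52882 = 0.024080.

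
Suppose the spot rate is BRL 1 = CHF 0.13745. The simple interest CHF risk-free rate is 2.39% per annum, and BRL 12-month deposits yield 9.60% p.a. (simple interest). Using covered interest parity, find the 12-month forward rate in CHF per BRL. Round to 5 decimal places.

T = 1 year.
CHF growth factor: 1 + 0.0239×1 = 1.023900.
Growth of 1 BRL over T: 1 + 0.0960×1 = 1.096000.
CIP: F = S · (grow CHF)/(grow BRL) = 0.13745 × 1.023900/1.096000 = 0.1284079 CHF per BRL.

0.12841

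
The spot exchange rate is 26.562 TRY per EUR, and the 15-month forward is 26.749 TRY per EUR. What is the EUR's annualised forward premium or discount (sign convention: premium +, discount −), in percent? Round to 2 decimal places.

+0.56%

T = 15/12 years.
Period premium: (26.749 − 26.562)/26.562 = 0.0070401.
Per annum: 0.0070401 / (15/12) = 0.005632 = 0.56%.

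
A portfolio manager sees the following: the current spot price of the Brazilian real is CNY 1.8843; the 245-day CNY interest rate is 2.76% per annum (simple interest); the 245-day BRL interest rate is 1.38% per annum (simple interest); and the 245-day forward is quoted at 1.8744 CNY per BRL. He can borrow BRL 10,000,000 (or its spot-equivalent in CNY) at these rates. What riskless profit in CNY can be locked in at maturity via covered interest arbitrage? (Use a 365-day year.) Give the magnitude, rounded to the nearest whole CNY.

T = 245/365 years.
Route A — deposit BRL, sell forward: 10,000,000 × 1.0092630137 × 1.8744 = CNY 18,917,625.93.
Route B — convert at spot, deposit CNY: 10,000,000 × 1.8843 × 1.0185260274 = CNY 19,192,085.93.
The quoted forward undervalues BRL, so borrow BRL, convert to CNY at spot, deposit the CNY at 2.76%, and buy BRL forward at 1.8744 to cover the loan.
The gap between the two covered legs is CNY 274,460.

CNY 274,460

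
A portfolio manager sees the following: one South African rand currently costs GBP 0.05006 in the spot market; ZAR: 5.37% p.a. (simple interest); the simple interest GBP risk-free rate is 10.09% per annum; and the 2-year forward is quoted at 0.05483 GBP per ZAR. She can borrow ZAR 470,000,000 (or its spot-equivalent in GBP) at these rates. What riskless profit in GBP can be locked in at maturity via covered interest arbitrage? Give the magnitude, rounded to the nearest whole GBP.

GBP 261,618

T = 2 years.
Invest the ZAR and cover forward: 470,000,000 × 1.107400 × 0.05483 = GBP 28,537,808.74.
Convert at spot and invest in GBP: 470,000,000 × 0.05006 × 1.201800 = GBP 28,276,190.76.
The quoted forward overvalues ZAR, so borrow GBP, buy ZAR at spot, deposit the ZAR at 5.37%, and sell the proceeds forward at 0.05483.
The gap between the two covered legs is GBP 261,618.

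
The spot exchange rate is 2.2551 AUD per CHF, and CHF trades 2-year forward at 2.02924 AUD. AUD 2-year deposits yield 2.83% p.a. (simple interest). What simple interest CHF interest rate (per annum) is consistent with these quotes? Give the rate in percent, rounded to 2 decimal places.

8.71%

T = 2 years.
CIP gives F = S · g_AUD/g_CHF, so g_AUD/g_CHF = 2.02924/2.2551 = 0.8998448.
AUD growth factor: 1 + 0.0283×2 = 1.056600.
That pins the CHF growth at 1.1742025.
(1.1742025 − 1)/T = 0.087101, i.e. 8.71%.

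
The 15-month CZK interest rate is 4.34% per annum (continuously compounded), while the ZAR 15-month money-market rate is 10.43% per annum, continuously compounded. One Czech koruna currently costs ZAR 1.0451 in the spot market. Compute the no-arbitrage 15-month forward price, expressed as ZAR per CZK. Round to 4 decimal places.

1.1278

T = 15/12 years.
ZAR growth factor: e^(0.1043×15/12) = 1.1392555.
CZK growth factor: e^(0.0434×15/12) = 1.0557485.
CIP: F = S · (grow ZAR)/(grow CZK) = 1.0451 × 1.1392555/1.0557485 = 1.127765 ZAR per CZK.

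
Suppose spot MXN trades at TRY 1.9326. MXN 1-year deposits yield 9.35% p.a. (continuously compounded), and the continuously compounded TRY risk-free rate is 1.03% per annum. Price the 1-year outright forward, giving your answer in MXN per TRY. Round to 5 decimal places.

T = 1 year.
TRY growth factor: e^(0.0103×1) = 1.0103532.
MXN accumulates by e^(0.0935×1) = 1.0980106.
CIP: F = S · (grow TRY)/(grow MXN) = 1.9326 × 1.0103532/1.0980106 = 1.778315 TRY per MXN.
Quoted the other way: 1/1.778315 = 0.56233 MXN per TRY.

0.56233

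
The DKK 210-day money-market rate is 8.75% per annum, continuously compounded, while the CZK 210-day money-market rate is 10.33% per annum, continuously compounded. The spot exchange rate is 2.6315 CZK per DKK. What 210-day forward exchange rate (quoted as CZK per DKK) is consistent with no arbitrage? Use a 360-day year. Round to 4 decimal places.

2.6559

T = 210/360 years.
CZK growth factor: e^(0.1033×210/360) = 1.0621109.
Growth of 1 DKK over T: e^(0.0875×210/360) = 1.0523667.
Forward (CZK per DKK) = 2.6315 × 1.0621109 / 1.0523667 = 2.655866.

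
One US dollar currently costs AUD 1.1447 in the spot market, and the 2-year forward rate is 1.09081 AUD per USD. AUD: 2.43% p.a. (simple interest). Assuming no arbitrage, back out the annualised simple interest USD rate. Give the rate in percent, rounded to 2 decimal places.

5.02%

T = 2 years.
F/S = 1.09081/1.1447 = 0.9529222 = (growth of AUD) / (growth of USD).
AUD growth factor: 1 + 0.0243×2 = 1.048600.
Hence g_USD = 1.1004046.
(1.1004046 − 1)/T = 0.050202, i.e. 5.02%.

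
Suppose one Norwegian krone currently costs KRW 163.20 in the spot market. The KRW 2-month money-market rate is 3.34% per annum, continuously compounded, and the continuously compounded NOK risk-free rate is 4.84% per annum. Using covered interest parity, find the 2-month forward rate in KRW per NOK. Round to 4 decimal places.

162.7925

T = 2/12 years.
Growth of 1 KRW over T: e^(0.0334×2/12) = 1.005582189.
NOK growth factor: e^(0.0484×2/12) = 1.00809929.
CIP: F = S · (grow KRW)/(grow NOK) = 163.2 × 1.005582189/1.00809929 = 162.792510 KRW per NOK.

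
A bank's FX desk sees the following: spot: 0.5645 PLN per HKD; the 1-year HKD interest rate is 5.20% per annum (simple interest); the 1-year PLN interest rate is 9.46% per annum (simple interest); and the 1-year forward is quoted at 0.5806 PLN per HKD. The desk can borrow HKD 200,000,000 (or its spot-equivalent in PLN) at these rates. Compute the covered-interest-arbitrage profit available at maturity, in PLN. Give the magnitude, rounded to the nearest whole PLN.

PLN 1,422,100

T = 1 year.
Invest the HKD and cover forward: 200,000,000 × 1.052000 × 0.5806 = PLN 122,158,240.00.
Convert at spot and invest in PLN: 200,000,000 × 0.5645 × 1.094600 = PLN 123,580,340.00.
The quoted forward undervalues HKD, so borrow HKD, convert to PLN at spot, deposit the PLN at 9.46%, and buy HKD forward at 0.5806 to cover the loan.
Profit = 123,580,340.00 − 122,158,240.00 = PLN 1,422,100.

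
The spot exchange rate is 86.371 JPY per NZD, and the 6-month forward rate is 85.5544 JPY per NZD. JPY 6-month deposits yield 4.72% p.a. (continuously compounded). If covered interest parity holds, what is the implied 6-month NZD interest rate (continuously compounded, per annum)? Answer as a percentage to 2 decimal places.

T = 6/12 years.
By CIP, F/S equals the JPY-to-NZD growth ratio: 85.5544/86.371 = 0.9905454.
JPY growth factor: e^(0.0472×6/12) = 1.0238807.
That pins the NZD growth at 1.0336535.
r = ln(1.0336535)/(6/12) = 0.066199 → 6.62%.

6.62%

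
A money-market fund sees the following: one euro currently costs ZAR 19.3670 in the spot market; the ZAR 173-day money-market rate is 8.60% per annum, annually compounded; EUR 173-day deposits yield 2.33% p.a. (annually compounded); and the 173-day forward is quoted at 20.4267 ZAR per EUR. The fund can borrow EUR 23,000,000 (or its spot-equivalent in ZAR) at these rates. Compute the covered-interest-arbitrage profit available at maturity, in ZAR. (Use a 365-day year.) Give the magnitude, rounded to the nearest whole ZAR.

T = 173/365 years.
Invest the EUR and cover forward: 23,000,000 × 1.01097667479 × 20.4267 = ZAR 474,971,096.59.
Convert at spot and invest in ZAR: 23,000,000 × 19.3670 × 1.03987791692 = ZAR 463,204,259.19.
The quoted forward overvalues EUR, so borrow ZAR, buy EUR at spot, deposit the EUR at 2.33%, and sell the proceeds forward at 20.4267.
Profit = 474,971,096.59 − 463,204,259.19 = ZAR 11,766,837.

ZAR 11,766,837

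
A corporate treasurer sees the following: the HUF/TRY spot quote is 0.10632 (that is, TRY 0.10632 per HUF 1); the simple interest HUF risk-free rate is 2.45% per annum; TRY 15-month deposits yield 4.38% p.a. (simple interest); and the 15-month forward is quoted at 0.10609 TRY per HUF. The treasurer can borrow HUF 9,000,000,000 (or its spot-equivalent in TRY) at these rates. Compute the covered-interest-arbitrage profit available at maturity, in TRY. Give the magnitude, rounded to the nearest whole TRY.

T = 15/12 years.
Route A — deposit HUF, sell forward: 9,000,000,000 × 1.030625 × 0.10609 = TRY 984,051,056.25.
Route B — convert at spot, deposit TRY: 9,000,000,000 × 0.10632 × 1.054750 = TRY 1,009,269,180.00.
The quoted forward undervalues HUF, so borrow HUF, convert to TRY at spot, deposit the TRY at 4.38%, and buy HUF forward at 0.10609 to cover the loan.
Profit = 1,009,269,180.00 − 984,051,056.25 = TRY 25,218,124.

TRY 25,218,124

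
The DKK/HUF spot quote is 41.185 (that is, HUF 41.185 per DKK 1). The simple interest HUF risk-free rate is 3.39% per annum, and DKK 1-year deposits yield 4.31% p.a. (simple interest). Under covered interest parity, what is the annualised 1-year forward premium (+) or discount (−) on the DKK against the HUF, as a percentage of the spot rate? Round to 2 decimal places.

T = 1 year.
CIP forward (HUF per DKK) = 41.185 × 1.033900/1.043100 = 40.821754.
(F − S)/S ÷ T = (40.821754 − 41.185)/41.185/1 = -0.008820 → -0.88%.

-0.88%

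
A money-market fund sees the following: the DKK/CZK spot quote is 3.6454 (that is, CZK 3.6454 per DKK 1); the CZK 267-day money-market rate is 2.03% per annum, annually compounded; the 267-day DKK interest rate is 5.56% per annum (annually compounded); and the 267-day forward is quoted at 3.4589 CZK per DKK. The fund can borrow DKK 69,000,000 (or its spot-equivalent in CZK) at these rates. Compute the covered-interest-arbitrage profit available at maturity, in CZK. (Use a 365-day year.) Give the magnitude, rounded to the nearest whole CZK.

T = 267/365 years.
Invest the DKK and cover forward: 69,000,000 × 1.04037512197 × 3.4589 = CZK 248,300,192.15.
Convert at spot and invest in CZK: 69,000,000 × 3.6454 × 1.01480946427 = CZK 255,257,663.05.
The quoted forward undervalues DKK, so borrow DKK, convert to CZK at spot, deposit the CZK at 2.03%, and buy DKK forward at 3.4589 to cover the loan.
The gap between the two covered legs is CZK 6,957,471.

CZK 6,957,471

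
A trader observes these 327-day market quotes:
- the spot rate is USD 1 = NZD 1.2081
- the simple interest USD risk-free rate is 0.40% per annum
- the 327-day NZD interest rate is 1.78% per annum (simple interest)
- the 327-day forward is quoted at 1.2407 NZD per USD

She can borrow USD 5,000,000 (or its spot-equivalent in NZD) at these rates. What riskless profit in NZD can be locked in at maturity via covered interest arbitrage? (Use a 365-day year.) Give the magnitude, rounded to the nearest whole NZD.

NZD 88,904

T = 327/365 years.
Route A — deposit USD, sell forward: 5,000,000 × 1.003583562 × 1.2407 = NZD 6,225,730.63.
Route B — convert at spot, deposit NZD: 5,000,000 × 1.2081 × 1.015946849 = NZD 6,136,826.94.
The quoted forward overvalues USD, so borrow NZD, buy USD at spot, deposit the USD at 0.40%, and sell the proceeds forward at 1.2407.
Arbitrage profit = |6,225,730.63 − 6,136,826.94| = NZD 88,904.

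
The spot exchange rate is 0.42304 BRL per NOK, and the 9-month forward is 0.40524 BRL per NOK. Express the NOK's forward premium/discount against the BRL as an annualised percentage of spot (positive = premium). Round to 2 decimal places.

T = 9/12 years.
NOK trades forward at -4.20764% vs spot over the period.
Annualise by dividing by T: -0.0420764 / (9/12) = -0.056102 → -5.61%.

-5.61%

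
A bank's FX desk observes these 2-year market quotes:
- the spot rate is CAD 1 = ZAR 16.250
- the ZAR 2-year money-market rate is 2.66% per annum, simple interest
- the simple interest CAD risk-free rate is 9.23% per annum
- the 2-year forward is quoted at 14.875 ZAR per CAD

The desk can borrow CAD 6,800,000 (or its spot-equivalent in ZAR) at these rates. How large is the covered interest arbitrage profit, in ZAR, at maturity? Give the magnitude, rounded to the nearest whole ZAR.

ZAR 3,443,690

T = 2 years.
Keep in CAD, deliver into the forward: 6,800,000·1.184600·14.875 = ZAR 119,822,290.00.
Swap to ZAR now, deposit: 6,800,000·16.250·1.053200 = ZAR 116,378,600.00.
The quoted forward overvalues CAD, so borrow ZAR, buy CAD at spot, deposit the CAD at 9.23%, and sell the proceeds forward at 14.875.
Profit = 119,822,290.00 − 116,378,600.00 = ZAR 3,443,690.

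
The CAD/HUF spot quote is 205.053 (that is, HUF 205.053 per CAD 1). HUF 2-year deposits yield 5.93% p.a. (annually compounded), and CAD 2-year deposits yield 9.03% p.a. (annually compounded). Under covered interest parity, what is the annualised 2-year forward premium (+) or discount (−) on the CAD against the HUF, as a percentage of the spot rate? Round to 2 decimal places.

T = 2 years.
No-arbitrage forward: 205.053 × 1.1221165 / 1.1887541 = 193.558411 HUF/CAD.
Annualised premium = (F − S)/S × (1/T) = (193.558411 − 205.053)/205.053 ÷ 2 = -2.80%.

-2.80%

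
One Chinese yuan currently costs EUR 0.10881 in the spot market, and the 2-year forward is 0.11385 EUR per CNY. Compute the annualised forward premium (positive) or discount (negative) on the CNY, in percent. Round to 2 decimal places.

T = 2 years.
(F − S)/S = (0.11385 − 0.10881)/0.10881 = 0.0463193.
×(1/T) gives 2.32% p.a.

+2.32%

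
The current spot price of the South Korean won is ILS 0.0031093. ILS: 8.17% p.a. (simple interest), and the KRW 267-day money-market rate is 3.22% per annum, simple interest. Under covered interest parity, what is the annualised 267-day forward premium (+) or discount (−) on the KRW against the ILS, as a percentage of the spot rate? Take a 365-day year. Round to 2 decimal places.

+4.84%

T = 267/365 years.
CIP forward (ILS per KRW) = 0.0031093 × 1.0597641/1.0235545 = 0.0032192956.
Annualised premium = (F − S)/S × (1/T) = (0.0032192956 − 0.0031093)/0.0031093 ÷ (267/365) = 4.84%.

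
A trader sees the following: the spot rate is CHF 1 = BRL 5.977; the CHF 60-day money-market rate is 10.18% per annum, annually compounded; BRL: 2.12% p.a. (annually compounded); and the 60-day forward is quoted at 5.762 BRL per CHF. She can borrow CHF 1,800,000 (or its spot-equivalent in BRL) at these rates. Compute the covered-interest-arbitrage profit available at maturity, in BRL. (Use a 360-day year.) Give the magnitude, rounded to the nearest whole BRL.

BRL 255,742

T = 60/360 years.
Keep in CHF, deliver into the forward: 1,800,000·1.0162887732·5.762 = BRL 10,540,540.64.
Swap to BRL now, deposit: 1,800,000·5.977·1.0035025206 = BRL 10,796,282.22.
The quoted forward undervalues CHF, so borrow CHF, convert to BRL at spot, deposit the BRL at 2.12%, and buy CHF forward at 5.762 to cover the loan.
Arbitrage profit = |10,540,540.64 − 10,796,282.22| = BRL 255,742.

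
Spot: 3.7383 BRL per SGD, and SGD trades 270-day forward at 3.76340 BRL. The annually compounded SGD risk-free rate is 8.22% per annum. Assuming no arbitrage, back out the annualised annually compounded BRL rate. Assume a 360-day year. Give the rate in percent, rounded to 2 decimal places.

9.19%

T = 270/360 years.
CIP gives F = S · g_BRL/g_SGD, so g_BRL/g_SGD = 3.7634/3.7383 = 1.0067143.
The SGD side grows by (1 + 0.0822)^(270/360) = 1.0610373.
Hence g_BRL = 1.0681614.
r = 1.0681614^(360/270) − 1 = 0.091899 → 9.19%.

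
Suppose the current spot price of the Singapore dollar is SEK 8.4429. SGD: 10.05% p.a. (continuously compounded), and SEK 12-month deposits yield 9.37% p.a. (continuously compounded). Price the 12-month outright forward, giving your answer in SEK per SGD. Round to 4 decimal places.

8.3857

T = 1 year.
SEK growth factor: e^(0.0937×1) = 1.0982302.
Growth of 1 SGD over T: e^(0.1005×1) = 1.1057236.
Forward (SEK per SGD) = 8.4429 × 1.0982302 / 1.1057236 = 8.385683.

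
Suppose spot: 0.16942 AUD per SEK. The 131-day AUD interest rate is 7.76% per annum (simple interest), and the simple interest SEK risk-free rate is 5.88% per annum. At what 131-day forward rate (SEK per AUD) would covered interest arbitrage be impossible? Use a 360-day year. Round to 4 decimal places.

T = 131/360 years.
AUD growth factor: 1 + 0.0776×131/360 = 1.0282378.
Growth of 1 SEK over T: 1 + 0.0588×131/360 = 1.0213967.
Forward (AUD per SEK) = 0.16942 × 1.0282378 / 1.0213967 = 0.1705547.
Quoted the other way: 1/0.1705547 = 5.8632 SEK per AUD.

5.8632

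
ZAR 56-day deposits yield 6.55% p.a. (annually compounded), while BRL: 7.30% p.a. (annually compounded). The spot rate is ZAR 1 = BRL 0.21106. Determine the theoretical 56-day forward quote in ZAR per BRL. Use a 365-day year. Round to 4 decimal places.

T = 56/365 years.
Growth of 1 BRL over T: (1 + 0.0730)^(56/365) = 1.0108687.
ZAR growth factor: (1 + 0.0655)^(56/365) = 1.0097814.
So F = 0.21106 × 1.0108687 / 1.0097814 = 0.2112873 (BRL/ZAR).
Quoted the other way: 1/0.2112873 = 4.7329 ZAR per BRL.

4.7329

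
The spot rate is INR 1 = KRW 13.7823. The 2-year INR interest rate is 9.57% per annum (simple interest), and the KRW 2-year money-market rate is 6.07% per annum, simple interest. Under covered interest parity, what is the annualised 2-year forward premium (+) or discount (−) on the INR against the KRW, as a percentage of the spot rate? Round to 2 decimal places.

-2.94%

T = 2 years.
F = S · g_KRW/g_INR = 13.7823 × 1.121400/1.191400 = 12.9725291.
(F − S)/S ÷ T = (12.9725291 − 13.7823)/13.7823/2 = -0.029377 → -2.94%.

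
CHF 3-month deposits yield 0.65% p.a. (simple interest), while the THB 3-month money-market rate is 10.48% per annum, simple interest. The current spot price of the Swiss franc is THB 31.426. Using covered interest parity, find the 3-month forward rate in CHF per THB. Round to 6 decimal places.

0.031059

T = 3/12 years.
THB accumulates by 1 + 0.1048×3/12 = 1.026200.
Growth of 1 CHF over T: 1 + 0.0065×3/12 = 1.001625.
Forward (THB per CHF) = 31.426 × 1.026200 / 1.001625 = 32.19704.
Quoted the other way: 1/32.19704 = 0.031059 CHF per THB.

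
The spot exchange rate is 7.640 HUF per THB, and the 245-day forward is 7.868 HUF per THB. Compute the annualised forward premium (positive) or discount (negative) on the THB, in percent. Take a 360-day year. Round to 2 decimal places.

+4.39%

T = 245/360 years.
Period premium: (7.868 − 7.64)/7.64 = 0.0298429.
Per annum: 0.0298429 / (245/360) = 0.043851 = 4.39%.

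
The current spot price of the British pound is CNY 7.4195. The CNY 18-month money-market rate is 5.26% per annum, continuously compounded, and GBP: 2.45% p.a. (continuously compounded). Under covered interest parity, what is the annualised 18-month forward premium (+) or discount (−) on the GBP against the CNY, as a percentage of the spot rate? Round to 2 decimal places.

+2.87%

T = 18/12 years.
No-arbitrage forward: 7.4195 × 1.0820961 / 1.0374336 = 7.7389165 CNY/GBP.
(F − S)/S ÷ T = (7.7389165 − 7.4195)/7.4195/(18/12) = 0.028701 → 2.87%.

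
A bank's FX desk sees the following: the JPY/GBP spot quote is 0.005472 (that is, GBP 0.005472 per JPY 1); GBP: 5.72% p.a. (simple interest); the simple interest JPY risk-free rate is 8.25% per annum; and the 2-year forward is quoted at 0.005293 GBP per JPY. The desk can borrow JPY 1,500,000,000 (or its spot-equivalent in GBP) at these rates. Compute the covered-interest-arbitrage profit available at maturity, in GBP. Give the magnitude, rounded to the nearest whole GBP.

GBP 102,522

T = 2 years.
Route A — deposit JPY, sell forward: 1,500,000,000 × 1.165000 × 0.005293 = GBP 9,249,517.50.
Route B — convert at spot, deposit GBP: 1,500,000,000 × 0.005472 × 1.114400 = GBP 9,146,995.20.
The quoted forward overvalues JPY, so borrow GBP, buy JPY at spot, deposit the JPY at 8.25%, and sell the proceeds forward at 0.005293.
Arbitrage profit = |9,249,517.50 − 9,146,995.20| = GBP 102,522.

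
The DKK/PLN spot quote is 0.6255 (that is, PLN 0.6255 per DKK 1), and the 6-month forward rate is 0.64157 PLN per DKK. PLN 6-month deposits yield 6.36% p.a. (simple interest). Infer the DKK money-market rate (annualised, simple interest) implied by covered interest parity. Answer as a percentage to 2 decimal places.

T = 6/12 years.
F/S = 0.64157/0.6255 = 1.0256914 = (growth of PLN) / (growth of DKK).
PLN growth factor: 1 + 0.0636×6/12 = 1.031800.
That pins the DKK growth at 1.0059556.
(1.0059556 − 1)/T = 0.011911, i.e. 1.19%.

1.19%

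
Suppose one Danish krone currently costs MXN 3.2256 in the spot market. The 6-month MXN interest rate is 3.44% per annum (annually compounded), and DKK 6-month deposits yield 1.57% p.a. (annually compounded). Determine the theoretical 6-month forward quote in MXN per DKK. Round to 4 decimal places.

T = 6/12 years.
MXN growth factor: (1 + 0.0344)^(6/12) = 1.0170546.
Growth of 1 DKK over T: (1 + 0.0157)^(6/12) = 1.0078194.
So F = 3.2256 × 1.0170546 / 1.0078194 = 3.255158 (MXN/DKK).

3.2552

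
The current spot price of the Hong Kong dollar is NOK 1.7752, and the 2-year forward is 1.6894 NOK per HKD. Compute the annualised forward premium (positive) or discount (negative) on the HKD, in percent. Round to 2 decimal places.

-2.42%

T = 2 years.
(F − S)/S = (1.6894 − 1.7752)/1.7752 = -0.0483326.
×(1/T) gives -2.42% p.a.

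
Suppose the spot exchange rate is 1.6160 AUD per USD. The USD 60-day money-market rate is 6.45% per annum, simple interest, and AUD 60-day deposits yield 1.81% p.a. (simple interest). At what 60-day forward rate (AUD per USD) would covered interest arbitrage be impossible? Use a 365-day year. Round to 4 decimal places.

1.6038

T = 60/365 years.
Growth of 1 AUD over T: 1 + 0.0181×60/365 = 1.0029753.
Growth of 1 USD over T: 1 + 0.0645×60/365 = 1.0106027.
Forward (AUD per USD) = 1.616 × 1.0029753 / 1.0106027 = 1.603803.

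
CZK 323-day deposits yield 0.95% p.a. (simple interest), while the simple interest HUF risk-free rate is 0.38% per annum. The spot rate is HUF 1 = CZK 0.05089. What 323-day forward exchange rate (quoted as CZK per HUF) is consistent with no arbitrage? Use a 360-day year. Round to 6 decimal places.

0.051149

T = 323/360 years.
CZK growth factor: 1 + 0.0095×323/360 = 1.0085236.
Growth of 1 HUF over T: 1 + 0.0038×323/360 = 1.0034094.
So F = 0.05089 × 1.0085236 / 1.0034094 = 0.05114938 (CZK/HUF).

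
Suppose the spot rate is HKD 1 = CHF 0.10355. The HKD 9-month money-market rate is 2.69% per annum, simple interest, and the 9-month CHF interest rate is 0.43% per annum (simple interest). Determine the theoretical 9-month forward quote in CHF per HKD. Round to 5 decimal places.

T = 9/12 years.
Growth of 1 CHF over T: 1 + 0.0043×9/12 = 1.003225.
HKD growth factor: 1 + 0.0269×9/12 = 1.020175.
Forward (CHF per HKD) = 0.10355 × 1.003225 / 1.020175 = 0.1018295.

0.10183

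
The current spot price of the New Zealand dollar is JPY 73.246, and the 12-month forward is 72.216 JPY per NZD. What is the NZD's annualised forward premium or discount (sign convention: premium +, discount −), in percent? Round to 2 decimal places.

T = 1 year.
Period premium: (72.216 − 73.246)/73.246 = -0.0140622.
Per annum: -0.0140622 / 1 = -0.014062 = -1.41%.

-1.41%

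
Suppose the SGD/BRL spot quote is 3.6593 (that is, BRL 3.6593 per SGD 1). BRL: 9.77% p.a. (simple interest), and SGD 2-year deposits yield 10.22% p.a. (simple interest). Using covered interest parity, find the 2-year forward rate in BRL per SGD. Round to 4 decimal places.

3.6320

T = 2 years.
Growth of 1 BRL over T: 1 + 0.0977×2 = 1.195400.
Growth of 1 SGD over T: 1 + 0.1022×2 = 1.204400.
So F = 3.6593 × 1.195400 / 1.204400 = 3.631956 (BRL/SGD).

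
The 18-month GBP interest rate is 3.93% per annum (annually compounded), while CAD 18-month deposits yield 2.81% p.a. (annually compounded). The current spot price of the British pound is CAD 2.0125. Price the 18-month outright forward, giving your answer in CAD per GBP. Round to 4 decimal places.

T = 18/12 years.
Growth of 1 CAD over T: (1 + 0.0281)^(18/12) = 1.0424447.
GBP accumulates by (1 + 0.0393)^(18/12) = 1.0595254.
CIP: F = S · (grow CAD)/(grow GBP) = 2.0125 × 1.0424447/1.0595254 = 1.980056 CAD per GBP.

1.9801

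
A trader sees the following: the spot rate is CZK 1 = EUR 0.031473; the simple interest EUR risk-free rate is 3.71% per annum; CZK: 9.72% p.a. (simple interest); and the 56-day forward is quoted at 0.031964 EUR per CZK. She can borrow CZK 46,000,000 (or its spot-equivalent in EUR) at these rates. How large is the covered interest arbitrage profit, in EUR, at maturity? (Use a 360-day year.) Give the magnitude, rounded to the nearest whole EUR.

T = 56/360 years.
Route A — deposit CZK, sell forward: 46,000,000 × 1.015120 × 0.031964 = EUR 1,492,575.60.
Route B — convert at spot, deposit EUR: 46,000,000 × 0.031473 × 1.005771111 = EUR 1,456,113.17.
The quoted forward overvalues CZK, so borrow EUR, buy CZK at spot, deposit the CZK at 9.72%, and sell the proceeds forward at 0.031964.
Profit = 1,492,575.60 − 1,456,113.17 = EUR 36,462.

EUR 36,462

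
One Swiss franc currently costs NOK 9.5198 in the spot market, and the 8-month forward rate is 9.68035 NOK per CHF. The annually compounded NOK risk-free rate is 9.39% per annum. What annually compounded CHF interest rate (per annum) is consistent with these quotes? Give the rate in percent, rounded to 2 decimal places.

T = 8/12 years.
F/S = 9.68035/9.5198 = 1.0168649 = (growth of NOK) / (growth of CHF).
The NOK side grows by (1 + 0.0939)^(8/12) = 1.0616591.
That pins the CHF growth at 1.0440513.
Annualise: 1.0440513^(12/8) − 1 = 0.066799 = 6.68%.

6.68%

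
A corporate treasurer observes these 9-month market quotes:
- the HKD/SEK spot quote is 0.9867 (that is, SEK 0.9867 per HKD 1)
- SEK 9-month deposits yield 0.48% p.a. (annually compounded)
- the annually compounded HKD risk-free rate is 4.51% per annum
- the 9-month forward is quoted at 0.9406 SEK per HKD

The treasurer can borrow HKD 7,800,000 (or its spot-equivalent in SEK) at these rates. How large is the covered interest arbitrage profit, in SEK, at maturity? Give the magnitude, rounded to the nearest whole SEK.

SEK 140,480

T = 9/12 years.
Route A — deposit HKD, sell forward: 7,800,000 × 1.033637807 × 0.9406 = SEK 7,583,469.83.
Route B — convert at spot, deposit SEK: 7,800,000 × 0.9867 × 1.003597844 = SEK 7,723,949.94.
The quoted forward undervalues HKD, so borrow HKD, convert to SEK at spot, deposit the SEK at 0.48%, and buy HKD forward at 0.9406 to cover the loan.
Arbitrage profit = |7,583,469.83 − 7,723,949.94| = SEK 140,480.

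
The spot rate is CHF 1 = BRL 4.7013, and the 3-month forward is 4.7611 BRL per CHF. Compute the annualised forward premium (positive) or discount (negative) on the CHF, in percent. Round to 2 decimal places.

+5.09%

T = 3/12 years.
CHF trades forward at +1.27199% vs spot over the period.
Per annum: 0.0127199 / (3/12) = 0.050880 = 5.09%.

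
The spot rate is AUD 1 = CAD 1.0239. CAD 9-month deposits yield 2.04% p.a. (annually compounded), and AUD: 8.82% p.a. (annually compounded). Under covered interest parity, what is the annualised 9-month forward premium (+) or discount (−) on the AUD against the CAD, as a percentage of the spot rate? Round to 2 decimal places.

T = 9/12 years.
No-arbitrage forward: 1.0239 × 1.0152613 / 1.0654462 = 0.9756720 CAD/AUD.
(F − S)/S ÷ T = (0.9756720 − 1.0239)/1.0239/(9/12) = -0.062803 → -6.28%.

-6.28%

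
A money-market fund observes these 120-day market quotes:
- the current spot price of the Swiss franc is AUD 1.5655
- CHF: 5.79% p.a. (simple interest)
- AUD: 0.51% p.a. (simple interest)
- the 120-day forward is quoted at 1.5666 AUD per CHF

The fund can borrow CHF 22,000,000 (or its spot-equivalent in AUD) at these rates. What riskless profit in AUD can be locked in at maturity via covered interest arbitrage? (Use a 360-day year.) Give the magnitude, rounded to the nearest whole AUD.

T = 120/360 years.
Keep in CHF, deliver into the forward: 22,000,000·1.019300·1.5666 = AUD 35,130,378.36.
Swap to AUD now, deposit: 22,000,000·1.5655·1.001700 = AUD 34,499,549.70.
The quoted forward overvalues CHF, so borrow AUD, buy CHF at spot, deposit the CHF at 5.79%, and sell the proceeds forward at 1.5666.
Profit = 35,130,378.36 − 34,499,549.70 = AUD 630,829.

AUD 630,829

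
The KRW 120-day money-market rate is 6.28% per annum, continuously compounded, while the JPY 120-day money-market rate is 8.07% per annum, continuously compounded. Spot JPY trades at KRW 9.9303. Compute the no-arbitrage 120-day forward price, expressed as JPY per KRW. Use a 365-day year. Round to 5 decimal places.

T = 120/365 years.
KRW accumulates by e^(0.0628×120/365) = 1.0208612.
Growth of 1 JPY over T: e^(0.0807×120/365) = 1.0268866.
CIP: F = S · (grow KRW)/(grow JPY) = 9.9303 × 1.0208612/1.0268866 = 9.872033 KRW per JPY.
Quoted the other way: 1/9.872033 = 0.10130 JPY per KRW.

0.10130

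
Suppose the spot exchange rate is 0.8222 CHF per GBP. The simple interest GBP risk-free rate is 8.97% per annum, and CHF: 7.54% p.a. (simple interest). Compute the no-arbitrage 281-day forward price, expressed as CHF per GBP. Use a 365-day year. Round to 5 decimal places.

T = 281/365 years.
CHF growth factor: 1 + 0.0754×281/365 = 1.0580477.
GBP growth factor: 1 + 0.0897×281/365 = 1.0690567.
CIP: F = S · (grow CHF)/(grow GBP) = 0.8222 × 1.0580477/1.0690567 = 0.8137331 CHF per GBP.

0.81373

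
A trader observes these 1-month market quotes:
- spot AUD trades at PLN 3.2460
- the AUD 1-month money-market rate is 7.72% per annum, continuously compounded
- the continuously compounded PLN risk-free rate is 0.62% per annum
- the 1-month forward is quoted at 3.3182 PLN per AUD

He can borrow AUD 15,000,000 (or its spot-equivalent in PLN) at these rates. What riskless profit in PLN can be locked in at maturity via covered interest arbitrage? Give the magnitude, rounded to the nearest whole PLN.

T = 1/12 years.
Route A — deposit AUD, sell forward: 15,000,000 × 1.0064540717 × 3.3182 = PLN 50,094,238.51.
Route B — convert at spot, deposit PLN: 15,000,000 × 3.2460 × 1.0005168002 = PLN 48,715,163.00.
The quoted forward overvalues AUD, so borrow PLN, buy AUD at spot, deposit the AUD at 7.72%, and sell the proceeds forward at 3.3182.
The gap between the two covered legs is PLN 1,379,076.

PLN 1,379,076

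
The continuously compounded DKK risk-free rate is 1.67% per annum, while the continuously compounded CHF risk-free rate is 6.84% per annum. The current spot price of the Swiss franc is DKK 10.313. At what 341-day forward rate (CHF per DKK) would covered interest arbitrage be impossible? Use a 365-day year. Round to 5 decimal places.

T = 341/365 years.
DKK accumulates by e^(0.0167×341/365) = 1.0157243.
Growth of 1 CHF over T: e^(0.0684×341/365) = 1.0659884.
So F = 10.313 × 1.0157243 / 1.0659884 = 9.826715 (DKK/CHF).
Quoted the other way: 1/9.826715 = 0.10176 CHF per DKK.

0.10176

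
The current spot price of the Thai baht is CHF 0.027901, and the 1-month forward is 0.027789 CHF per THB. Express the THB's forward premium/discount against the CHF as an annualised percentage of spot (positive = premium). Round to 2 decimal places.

-4.82%

T = 1/12 years.
(F − S)/S = (0.027789 − 0.027901)/0.027901 = -0.0040142.
×(1/T) gives -4.82% p.a.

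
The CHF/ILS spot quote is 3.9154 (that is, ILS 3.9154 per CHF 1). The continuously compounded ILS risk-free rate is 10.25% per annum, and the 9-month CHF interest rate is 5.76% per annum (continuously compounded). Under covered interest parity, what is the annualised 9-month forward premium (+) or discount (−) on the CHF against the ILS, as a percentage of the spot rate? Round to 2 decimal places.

T = 9/12 years.
CIP forward (ILS per CHF) = 3.9154 × 1.0799071/1.0441467 = 4.0494964.
Annualised premium = (F − S)/S × (1/T) = (4.0494964 − 3.9154)/3.9154 ÷ (9/12) = 4.57%.

+4.57%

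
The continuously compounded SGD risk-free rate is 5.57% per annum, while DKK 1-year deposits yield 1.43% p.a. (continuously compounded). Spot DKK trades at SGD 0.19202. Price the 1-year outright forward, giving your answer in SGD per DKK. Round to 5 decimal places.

0.20014

T = 1 year.
Growth of 1 SGD over T: e^(0.0557×1) = 1.0572805.
Growth of 1 DKK over T: e^(0.0143×1) = 1.0144027.
CIP: F = S · (grow SGD)/(grow DKK) = 0.19202 × 1.0572805/1.0144027 = 0.2001365 SGD per DKK.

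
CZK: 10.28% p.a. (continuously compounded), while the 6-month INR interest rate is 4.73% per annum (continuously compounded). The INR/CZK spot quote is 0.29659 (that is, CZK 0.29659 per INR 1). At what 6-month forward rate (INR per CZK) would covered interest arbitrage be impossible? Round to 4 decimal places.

3.2794

T = 6/12 years.
Growth of 1 CZK over T: e^(0.1028×6/12) = 1.0527439.
INR growth factor: e^(0.0473×6/12) = 1.0239319.
Forward (CZK per INR) = 0.29659 × 1.0527439 / 1.0239319 = 0.3049356.
Quoted the other way: 1/0.3049356 = 3.2794 INR per CZK.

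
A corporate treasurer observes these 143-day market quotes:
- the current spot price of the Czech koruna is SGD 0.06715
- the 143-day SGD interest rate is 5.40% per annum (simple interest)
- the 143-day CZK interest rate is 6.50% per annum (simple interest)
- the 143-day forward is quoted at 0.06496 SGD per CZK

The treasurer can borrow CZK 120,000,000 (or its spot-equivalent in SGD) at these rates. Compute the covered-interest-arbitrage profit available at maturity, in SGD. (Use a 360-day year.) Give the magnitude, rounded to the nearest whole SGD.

T = 143/360 years.
Route A — deposit CZK, sell forward: 120,000,000 × 1.025819444 × 0.06496 = SGD 7,996,467.73.
Route B — convert at spot, deposit SGD: 120,000,000 × 0.06715 × 1.021450 = SGD 8,230,844.10.
The quoted forward undervalues CZK, so borrow CZK, convert to SGD at spot, deposit the SGD at 5.40%, and buy CZK forward at 0.06496 to cover the loan.
The gap between the two covered legs is SGD 234,376.

SGD 234,376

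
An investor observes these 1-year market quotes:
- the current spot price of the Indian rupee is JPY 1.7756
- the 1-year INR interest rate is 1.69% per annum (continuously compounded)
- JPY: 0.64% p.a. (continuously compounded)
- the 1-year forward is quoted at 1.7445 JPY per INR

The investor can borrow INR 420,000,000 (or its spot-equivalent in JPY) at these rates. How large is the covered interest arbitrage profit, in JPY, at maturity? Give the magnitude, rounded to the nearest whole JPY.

JPY 5,362,434

T = 1 year.
Keep in INR, deliver into the forward: 420,000,000·1.01704361288·1.7445 = JPY 745,177,684.72.
Swap to JPY now, deposit: 420,000,000·1.7756·1.00642052376 = JPY 750,540,118.44.
The quoted forward undervalues INR, so borrow INR, convert to JPY at spot, deposit the JPY at 0.64%, and buy INR forward at 1.7445 to cover the loan.
The gap between the two covered legs is JPY 5,362,434.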